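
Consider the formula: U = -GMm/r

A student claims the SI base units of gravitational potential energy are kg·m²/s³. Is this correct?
Units of each symbol in U = -GMm/r:
  G (gravitational constant): m³/(kg·s²)
  M (mass): kg
  m (mass): kg
  r (distance): m  → in the denominator, contributes 1/m
  The minus sign does not affect the units.

Multiplying the contributions: [m³/(kg·s²)] · [kg] · [kg] · [1/m]
Adding exponents of each base unit: kg: 1, m: 2, s: -2
SI base units of gravitational potential energy: kg·m²/s²

The claimed units kg·m²/s³ (exponents kg: 1, m: 2, s: -3) do not match the derived units kg·m²/s² (exponents kg: 1, m: 2, s: -2), so the claim is incorrect.

Answer: No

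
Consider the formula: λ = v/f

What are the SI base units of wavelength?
Units of each symbol in λ = v/f:
  v (wave speed): m/s
  f (frequency): 1/s  → in the denominator, contributes s

Multiplying the contributions: [m/s] · [s]
Adding exponents of each base unit: m: 1
SI base units of wavelength: m

Answer: m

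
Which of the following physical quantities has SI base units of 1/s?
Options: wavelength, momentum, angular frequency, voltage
Checking the SI base units of each option:
  wavelength (λ = v/f): m  ✗
  momentum (p = mv): kg·m/s  ✗
  angular frequency (ω = 2πf): 1/s  ✓ matches
  voltage (V = IR): kg·m²/(s³·A)  ✗

Only angular frequency has units 1/s.

Answer: angular frequency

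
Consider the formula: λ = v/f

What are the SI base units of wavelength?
Units of each symbol in λ = v/f:
  v (wave speed): m/s
  f (frequency): 1/s  → in the denominator, contributes s

Multiplying the contributions: [m/s] · [s]
Adding exponents of each base unit: m: 1
SI base units of wavelength: m

Answer: m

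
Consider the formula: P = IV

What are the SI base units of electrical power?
Units of each symbol in P = IV:
  I (current): A
  V (voltage, in volts): kg·m²/(s³·A)

Multiplying the contributions: [A] · [kg·m²/(s³·A)]
Adding exponents of each base unit: kg: 1, m: 2, s: -3
SI base units of electrical power: kg·m²/s³

Answer: kg·m²/s³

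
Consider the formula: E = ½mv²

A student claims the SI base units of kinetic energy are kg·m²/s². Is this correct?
Units of each symbol in E = ½mv²:
  m (mass): kg
  v (speed): m/s  → to the power 2, contributes m²/s²
  The factor ½ is dimensionless.

Multiplying the contributions: [kg] · [m²/s²]
Adding exponents of each base unit: kg: 1, m: 2, s: -2
SI base units of kinetic energy: kg·m²/s²

The claimed units kg·m²/s² match the derived units, so the claim is correct.

Answer: Yes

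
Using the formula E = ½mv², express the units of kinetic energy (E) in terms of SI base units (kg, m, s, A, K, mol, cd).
Units of each symbol in E = ½mv²:
  m (mass): kg
  v (speed): m/s  → to the power 2, contributes m²/s²
  The factor ½ is dimensionless.

Multiplying the contributions: [kg] · [m²/s²]
Adding exponents of each base unit: kg: 1, m: 2, s: -2
SI base units of kinetic energy: kg·m²/s²

Answer: kg·m²/s²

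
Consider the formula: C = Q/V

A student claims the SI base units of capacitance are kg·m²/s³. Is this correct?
Units of each symbol in C = Q/V:
  Q (charge, in coulombs): s·A
  V (voltage, in volts): kg·m²/(s³·A)  → in the denominator, contributes s³·A/(kg·m²)

Multiplying the contributions: [s·A] · [s³·A/(kg·m²)]
Adding exponents of each base unit: kg: -1, m: -2, s: 4, A: 2
SI base units of capacitance: s⁴·A²/(kg·m²)

The claimed units kg·m²/s³ (exponents kg: 1, m: 2, s: -3) do not match the derived units s⁴·A²/(kg·m²) (exponents kg: -1, m: -2, s: 4, A: 2), so the claim is incorrect.

Answer: No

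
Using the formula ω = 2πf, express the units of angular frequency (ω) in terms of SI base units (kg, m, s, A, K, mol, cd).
Units of each symbol in ω = 2πf:
  f (frequency): 1/s
  The factor 2π is dimensionless.

Multiplying the contributions: [1/s]
Adding exponents of each base unit: s: -1
SI base units of angular frequency: 1/s

Answer: 1/s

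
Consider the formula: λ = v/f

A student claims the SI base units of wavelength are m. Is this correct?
Units of each symbol in λ = v/f:
  v (wave speed): m/s
  f (frequency): 1/s  → in the denominator, contributes s

Multiplying the contributions: [m/s] · [s]
Adding exponents of each base unit: m: 1
SI base units of wavelength: m

The claimed units m match the derived units, so the claim is correct.

Answer: Yes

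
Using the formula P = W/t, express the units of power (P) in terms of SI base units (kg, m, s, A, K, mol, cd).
Units of each symbol in P = W/t:
  W (work): kg·m²/s²
  t (time): s  → in the denominator, contributes 1/s

Multiplying the contributions: [kg·m²/s²] · [1/s]
Adding exponents of each base unit: kg: 1, m: 2, s: -3
SI base units of power: kg·m²/s³

Answer: kg·m²/s³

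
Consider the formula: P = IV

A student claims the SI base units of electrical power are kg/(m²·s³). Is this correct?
Units of each symbol in P = IV:
  I (current): A
  V (voltage, in volts): kg·m²/(s³·A)

Multiplying the contributions: [A] · [kg·m²/(s³·A)]
Adding exponents of each base unit: kg: 1, m: 2, s: -3
SI base units of electrical power: kg·m²/s³

The claimed units kg/(m²·s³) (exponents kg: 1, m: -2, s: -3) do not match the derived units kg·m²/s³ (exponents kg: 1, m: 2, s: -3), so the claim is incorrect.

Answer: No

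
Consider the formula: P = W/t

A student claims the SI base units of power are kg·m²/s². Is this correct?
Units of each symbol in P = W/t:
  W (work): kg·m²/s²
  t (time): s  → in the denominator, contributes 1/s

Multiplying the contributions: [kg·m²/s²] · [1/s]
Adding exponents of each base unit: kg: 1, m: 2, s: -3
SI base units of power: kg·m²/s³

The claimed units kg·m²/s² (exponents kg: 1, m: 2, s: -2) do not match the derived units kg·m²/s³ (exponents kg: 1, m: 2, s: -3), so the claim is incorrect.

Answer: No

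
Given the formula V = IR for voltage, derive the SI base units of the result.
Units of each symbol in V = IR:
  I (current): A
  R (resistance, in ohms): kg·m²/(s³·A²)

Multiplying the contributions: [A] · [kg·m²/(s³·A²)]
Adding exponents of each base unit: kg: 1, m: 2, s: -3, A: -1
SI base units of voltage: kg·m²/(s³·A)

Answer: kg·m²/(s³·A)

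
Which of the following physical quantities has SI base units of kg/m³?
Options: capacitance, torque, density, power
Checking the SI base units of each option:
  capacitance (C = Q/V): s⁴·A²/(kg·m²)  ✗
  torque (τ = Fr): kg·m²/s²  ✗
  density (ρ = m/V): kg/m³  ✓ matches
  power (P = W/t): kg·m²/s³  ✗

Only density has units kg/m³.

Answer: density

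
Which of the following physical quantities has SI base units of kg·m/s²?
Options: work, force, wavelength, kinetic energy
Checking the SI base units of each option:
  work (W = Fd): kg·m²/s²  ✗
  force (F = ma): kg·m/s²  ✓ matches
  wavelength (λ = v/f): m  ✗
  kinetic energy (E = ½mv²): kg·m²/s²  ✗

Only force has units kg·m/s².

Answer: force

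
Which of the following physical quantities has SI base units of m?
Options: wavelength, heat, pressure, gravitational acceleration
Checking the SI base units of each option:
  wavelength (λ = v/f): m  ✓ matches
  heat (Q = mcΔT): kg·m²/s²  ✗
  pressure (P = F/A): kg/(m·s²)  ✗
  gravitational acceleration (g = GM/r²): m/s²  ✗

Only wavelength has units m.

Answer: wavelength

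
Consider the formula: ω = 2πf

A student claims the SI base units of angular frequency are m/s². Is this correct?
Units of each symbol in ω = 2πf:
  f (frequency): 1/s
  The factor 2π is dimensionless.

Multiplying the contributions: [1/s]
Adding exponents of each base unit: s: -1
SI base units of angular frequency: 1/s

The claimed units m/s² (exponents m: 1, s: -2) do not match the derived units 1/s (exponents s: -1), so the claim is incorrect.

Answer: No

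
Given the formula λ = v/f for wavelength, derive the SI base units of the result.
Units of each symbol in λ = v/f:
  v (wave speed): m/s
  f (frequency): 1/s  → in the denominator, contributes s

Multiplying the contributions: [m/s] · [s]
Adding exponents of each base unit: m: 1
SI base units of wavelength: m

Answer: m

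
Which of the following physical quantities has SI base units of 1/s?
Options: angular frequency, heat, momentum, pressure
Checking the SI base units of each option:
  angular frequency (ω = 2πf): 1/s  ✓ matches
  heat (Q = mcΔT): kg·m²/s²  ✗
  momentum (p = mv): kg·m/s  ✗
  pressure (P = F/A): kg/(m·s²)  ✗

Only angular frequency has units 1/s.

Answer: angular frequency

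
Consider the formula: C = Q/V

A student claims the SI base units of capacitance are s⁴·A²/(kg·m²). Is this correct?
Units of each symbol in C = Q/V:
  Q (charge, in coulombs): s·A
  V (voltage, in volts): kg·m²/(s³·A)  → in the denominator, contributes s³·A/(kg·m²)

Multiplying the contributions: [s·A] · [s³·A/(kg·m²)]
Adding exponents of each base unit: kg: -1, m: -2, s: 4, A: 2
SI base units of capacitance: s⁴·A²/(kg·m²)

The claimed units s⁴·A²/(kg·m²) match the derived units, so the claim is correct.

Answer: Yes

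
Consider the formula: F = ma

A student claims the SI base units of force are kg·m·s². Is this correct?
Units of each symbol in F = ma:
  m (mass): kg
  a (acceleration): m/s²

Multiplying the contributions: [kg] · [m/s²]
Adding exponents of each base unit: kg: 1, m: 1, s: -2
SI base units of force: kg·m/s²

The claimed units kg·m·s² (exponents kg: 1, m: 1, s: 2) do not match the derived units kg·m/s² (exponents kg: 1, m: 1, s: -2), so the claim is incorrect.

Answer: No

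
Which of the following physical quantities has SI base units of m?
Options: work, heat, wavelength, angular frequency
Checking the SI base units of each option:
  work (W = Fd): kg·m²/s²  ✗
  heat (Q = mcΔT): kg·m²/s²  ✗
  wavelength (λ = v/f): m  ✓ matches
  angular frequency (ω = 2πf): 1/s  ✗

Only wavelength has units m.

Answer: wavelength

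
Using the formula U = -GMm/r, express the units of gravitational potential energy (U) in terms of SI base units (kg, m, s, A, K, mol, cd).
Units of each symbol in U = -GMm/r:
  G (gravitational constant): m³/(kg·s²)
  M (mass): kg
  m (mass): kg
  r (distance): m  → in the denominator, contributes 1/m
  The minus sign does not affect the units.

Multiplying the contributions: [m³/(kg·s²)] · [kg] · [kg] · [1/m]
Adding exponents of each base unit: kg: 1, m: 2, s: -2
SI base units of gravitational potential energy: kg·m²/s²

Answer: kg·m²/s²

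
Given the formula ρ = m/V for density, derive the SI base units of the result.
Units of each symbol in ρ = m/V:
  m (mass): kg
  V (volume): m³  → in the denominator, contributes 1/m³

Multiplying the contributions: [kg] · [1/m³]
Adding exponents of each base unit: kg: 1, m: -3
SI base units of density: kg/m³

Answer: kg/m³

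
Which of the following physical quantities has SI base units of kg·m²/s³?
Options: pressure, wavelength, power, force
Checking the SI base units of each option:
  pressure (P = F/A): kg/(m·s²)  ✗
  wavelength (λ = v/f): m  ✗
  power (P = W/t): kg·m²/s³  ✓ matches
  force (F = ma): kg·m/s²  ✗

Only power has units kg·m²/s³.

Answer: power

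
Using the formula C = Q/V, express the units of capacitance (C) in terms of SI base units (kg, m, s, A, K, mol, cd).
Units of each symbol in C = Q/V:
  Q (charge, in coulombs): s·A
  V (voltage, in volts): kg·m²/(s³·A)  → in the denominator, contributes s³·A/(kg·m²)

Multiplying the contributions: [s·A] · [s³·A/(kg·m²)]
Adding exponents of each base unit: kg: -1, m: -2, s: 4, A: 2
SI base units of capacitance: s⁴·A²/(kg·m²)

Answer: s⁴·A²/(kg·m²)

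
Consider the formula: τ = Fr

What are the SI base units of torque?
Units of each symbol in τ = Fr:
  F (force): kg·m/s²
  r (lever arm): m

Multiplying the contributions: [kg·m/s²] · [m]
Adding exponents of each base unit: kg: 1, m: 2, s: -2
SI base units of torque: kg·m²/s²

Answer: kg·m²/s²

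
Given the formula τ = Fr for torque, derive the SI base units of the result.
Units of each symbol in τ = Fr:
  F (force): kg·m/s²
  r (lever arm): m

Multiplying the contributions: [kg·m/s²] · [m]
Adding exponents of each base unit: kg: 1, m: 2, s: -2
SI base units of torque: kg·m²/s²

Answer: kg·m²/s²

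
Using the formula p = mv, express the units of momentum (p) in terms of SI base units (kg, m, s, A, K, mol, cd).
Units of each symbol in p = mv:
  m (mass): kg
  v (velocity): m/s

Multiplying the contributions: [kg] · [m/s]
Adding exponents of each base unit: kg: 1, m: 1, s: -1
SI base units of momentum: kg·m/s

Answer: kg·m/s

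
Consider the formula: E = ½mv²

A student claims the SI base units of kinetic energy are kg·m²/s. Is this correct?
Units of each symbol in E = ½mv²:
  m (mass): kg
  v (speed): m/s  → to the power 2, contributes m²/s²
  The factor ½ is dimensionless.

Multiplying the contributions: [kg] · [m²/s²]
Adding exponents of each base unit: kg: 1, m: 2, s: -2
SI base units of kinetic energy: kg·m²/s²

The claimed units kg·m²/s (exponents kg: 1, m: 2, s: -1) do not match the derived units kg·m²/s² (exponents kg: 1, m: 2, s: -2), so the claim is incorrect.

Answer: No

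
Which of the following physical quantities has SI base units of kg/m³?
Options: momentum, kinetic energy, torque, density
Checking the SI base units of each option:
  momentum (p = mv): kg·m/s  ✗
  kinetic energy (E = ½mv²): kg·m²/s²  ✗
  torque (τ = Fr): kg·m²/s²  ✗
  density (ρ = m/V): kg/m³  ✓ matches

Only density has units kg/m³.

Answer: density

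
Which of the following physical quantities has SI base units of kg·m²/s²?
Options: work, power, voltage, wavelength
Checking the SI base units of each option:
  work (W = Fd): kg·m²/s²  ✓ matches
  power (P = W/t): kg·m²/s³  ✗
  voltage (V = IR): kg·m²/(s³·A)  ✗
  wavelength (λ = v/f): m  ✗

Only work has units kg·m²/s².

Answer: work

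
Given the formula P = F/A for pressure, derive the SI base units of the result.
Units of each symbol in P = F/A:
  F (force): kg·m/s²
  A (area): m²  → in the denominator, contributes 1/m²

Multiplying the contributions: [kg·m/s²] · [1/m²]
Adding exponents of each base unit: kg: 1, m: -1, s: -2
SI base units of pressure: kg/(m·s²)

Answer: kg/(m·s²)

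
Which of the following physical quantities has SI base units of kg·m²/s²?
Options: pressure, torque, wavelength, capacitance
Checking the SI base units of each option:
  pressure (P = F/A): kg/(m·s²)  ✗
  torque (τ = Fr): kg·m²/s²  ✓ matches
  wavelength (λ = v/f): m  ✗
  capacitance (C = Q/V): s⁴·A²/(kg·m²)  ✗

Only torque has units kg·m²/s².

Answer: torque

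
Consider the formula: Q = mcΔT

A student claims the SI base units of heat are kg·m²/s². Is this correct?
Units of each symbol in Q = mcΔT:
  m (mass): kg
  c (specific heat capacity, in J/(kg·K)): m²/(s²·K)
  ΔT (temperature change): K

Multiplying the contributions: [kg] · [m²/(s²·K)] · [K]
Adding exponents of each base unit: kg: 1, m: 2, s: -2
SI base units of heat: kg·m²/s²

The claimed units kg·m²/s² match the derived units, so the claim is correct.

Answer: Yes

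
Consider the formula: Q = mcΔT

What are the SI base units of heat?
Units of each symbol in Q = mcΔT:
  m (mass): kg
  c (specific heat capacity, in J/(kg·K)): m²/(s²·K)
  ΔT (temperature change): K

Multiplying the contributions: [kg] · [m²/(s²·K)] · [K]
Adding exponents of each base unit: kg: 1, m: 2, s: -2
SI base units of heat: kg·m²/s²

Answer: kg·m²/s²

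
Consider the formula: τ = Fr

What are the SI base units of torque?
Units of each symbol in τ = Fr:
  F (force): kg·m/s²
  r (lever arm): m

Multiplying the contributions: [kg·m/s²] · [m]
Adding exponents of each base unit: kg: 1, m: 2, s: -2
SI base units of torque: kg·m²/s²

Answer: kg·m²/s²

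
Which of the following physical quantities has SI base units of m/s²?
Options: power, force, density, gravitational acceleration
Checking the SI base units of each option:
  power (P = W/t): kg·m²/s³  ✗
  force (F = ma): kg·m/s²  ✗
  density (ρ = m/V): kg/m³  ✗
  gravitational acceleration (g = GM/r²): m/s²  ✓ matches

Only gravitational acceleration has units m/s².

Answer: gravitational acceleration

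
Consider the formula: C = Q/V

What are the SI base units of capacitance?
Units of each symbol in C = Q/V:
  Q (charge, in coulombs): s·A
  V (voltage, in volts): kg·m²/(s³·A)  → in the denominator, contributes s³·A/(kg·m²)

Multiplying the contributions: [s·A] · [s³·A/(kg·m²)]
Adding exponents of each base unit: kg: -1, m: -2, s: 4, A: 2
SI base units of capacitance: s⁴·A²/(kg·m²)

Answer: s⁴·A²/(kg·m²)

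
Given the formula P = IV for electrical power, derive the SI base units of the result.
Units of each symbol in P = IV:
  I (current): A
  V (voltage, in volts): kg·m²/(s³·A)

Multiplying the contributions: [A] · [kg·m²/(s³·A)]
Adding exponents of each base unit: kg: 1, m: 2, s: -3
SI base units of electrical power: kg·m²/s³

Answer: kg·m²/s³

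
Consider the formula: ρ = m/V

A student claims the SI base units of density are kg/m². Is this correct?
Units of each symbol in ρ = m/V:
  m (mass): kg
  V (volume): m³  → in the denominator, contributes 1/m³

Multiplying the contributions: [kg] · [1/m³]
Adding exponents of each base unit: kg: 1, m: -3
SI base units of density: kg/m³

The claimed units kg/m² (exponents kg: 1, m: -2) do not match the derived units kg/m³ (exponents kg: 1, m: -3), so the claim is incorrect.

Answer: No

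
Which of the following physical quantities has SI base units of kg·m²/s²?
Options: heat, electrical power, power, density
Checking the SI base units of each option:
  heat (Q = mcΔT): kg·m²/s²  ✓ matches
  electrical power (P = IV): kg·m²/s³  ✗
  power (P = W/t): kg·m²/s³  ✗
  density (ρ = m/V): kg/m³  ✗

Only heat has units kg·m²/s².

Answer: heat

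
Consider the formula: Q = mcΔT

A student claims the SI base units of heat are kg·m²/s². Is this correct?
Units of each symbol in Q = mcΔT:
  m (mass): kg
  c (specific heat capacity, in J/(kg·K)): m²/(s²·K)
  ΔT (temperature change): K

Multiplying the contributions: [kg] · [m²/(s²·K)] · [K]
Adding exponents of each base unit: kg: 1, m: 2, s: -2
SI base units of heat: kg·m²/s²

The claimed units kg·m²/s² match the derived units, so the claim is correct.

Answer: Yes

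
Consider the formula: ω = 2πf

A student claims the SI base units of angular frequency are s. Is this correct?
Units of each symbol in ω = 2πf:
  f (frequency): 1/s
  The factor 2π is dimensionless.

Multiplying the contributions: [1/s]
Adding exponents of each base unit: s: -1
SI base units of angular frequency: 1/s

The claimed units s (exponents s: 1) do not match the derived units 1/s (exponents s: -1), so the claim is incorrect.

Answer: No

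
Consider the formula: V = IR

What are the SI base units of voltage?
Units of each symbol in V = IR:
  I (current): A
  R (resistance, in ohms): kg·m²/(s³·A²)

Multiplying the contributions: [A] · [kg·m²/(s³·A²)]
Adding exponents of each base unit: kg: 1, m: 2, s: -3, A: -1
SI base units of voltage: kg·m²/(s³·A)

Answer: kg·m²/(s³·A)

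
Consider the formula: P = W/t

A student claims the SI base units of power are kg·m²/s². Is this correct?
Units of each symbol in P = W/t:
  W (work): kg·m²/s²
  t (time): s  → in the denominator, contributes 1/s

Multiplying the contributions: [kg·m²/s²] · [1/s]
Adding exponents of each base unit: kg: 1, m: 2, s: -3
SI base units of power: kg·m²/s³

The claimed units kg·m²/s² (exponents kg: 1, m: 2, s: -2) do not match the derived units kg·m²/s³ (exponents kg: 1, m: 2, s: -3), so the claim is incorrect.

Answer: No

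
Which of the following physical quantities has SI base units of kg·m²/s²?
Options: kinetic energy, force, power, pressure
Checking the SI base units of each option:
  kinetic energy (E = ½mv²): kg·m²/s²  ✓ matches
  force (F = ma): kg·m/s²  ✗
  power (P = W/t): kg·m²/s³  ✗
  pressure (P = F/A): kg/(m·s²)  ✗

Only kinetic energy has units kg·m²/s².

Answer: kinetic energy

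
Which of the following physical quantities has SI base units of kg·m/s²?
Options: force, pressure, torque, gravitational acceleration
Checking the SI base units of each option:
  force (F = ma): kg·m/s²  ✓ matches
  pressure (P = F/A): kg/(m·s²)  ✗
  torque (τ = Fr): kg·m²/s²  ✗
  gravitational acceleration (g = GM/r²): m/s²  ✗

Only force has units kg·m/s².

Answer: force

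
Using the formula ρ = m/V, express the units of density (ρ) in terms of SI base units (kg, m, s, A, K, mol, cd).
Units of each symbol in ρ = m/V:
  m (mass): kg
  V (volume): m³  → in the denominator, contributes 1/m³

Multiplying the contributions: [kg] · [1/m³]
Adding exponents of each base unit: kg: 1, m: -3
SI base units of density: kg/m³

Answer: kg/m³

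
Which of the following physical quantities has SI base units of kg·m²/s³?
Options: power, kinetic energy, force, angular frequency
Checking the SI base units of each option:
  power (P = W/t): kg·m²/s³  ✓ matches
  kinetic energy (E = ½mv²): kg·m²/s²  ✗
  force (F = ma): kg·m/s²  ✗
  angular frequency (ω = 2πf): 1/s  ✗

Only power has units kg·m²/s³.

Answer: power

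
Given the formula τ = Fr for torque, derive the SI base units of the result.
Units of each symbol in τ = Fr:
  F (force): kg·m/s²
  r (lever arm): m

Multiplying the contributions: [kg·m/s²] · [m]
Adding exponents of each base unit: kg: 1, m: 2, s: -2
SI base units of torque: kg·m²/s²

Answer: kg·m²/s²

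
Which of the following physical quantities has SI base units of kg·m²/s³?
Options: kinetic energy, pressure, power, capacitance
Checking the SI base units of each option:
  kinetic energy (E = ½mv²): kg·m²/s²  ✗
  pressure (P = F/A): kg/(m·s²)  ✗
  power (P = W/t): kg·m²/s³  ✓ matches
  capacitance (C = Q/V): s⁴·A²/(kg·m²)  ✗

Only power has units kg·m²/s³.

Answer: power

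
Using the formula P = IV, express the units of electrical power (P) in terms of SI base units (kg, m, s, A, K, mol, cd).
Units of each symbol in P = IV:
  I (current): A
  V (voltage, in volts): kg·m²/(s³·A)

Multiplying the contributions: [A] · [kg·m²/(s³·A)]
Adding exponents of each base unit: kg: 1, m: 2, s: -3
SI base units of electrical power: kg·m²/s³

Answer: kg·m²/s³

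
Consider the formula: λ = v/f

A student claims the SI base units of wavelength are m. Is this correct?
Units of each symbol in λ = v/f:
  v (wave speed): m/s
  f (frequency): 1/s  → in the denominator, contributes s

Multiplying the contributions: [m/s] · [s]
Adding exponents of each base unit: m: 1
SI base units of wavelength: m

The claimed units m match the derived units, so the claim is correct.

Answer: Yes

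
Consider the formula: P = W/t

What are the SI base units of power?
Units of each symbol in P = W/t:
  W (work): kg·m²/s²
  t (time): s  → in the denominator, contributes 1/s

Multiplying the contributions: [kg·m²/s²] · [1/s]
Adding exponents of each base unit: kg: 1, m: 2, s: -3
SI base units of power: kg·m²/s³

Answer: kg·m²/s³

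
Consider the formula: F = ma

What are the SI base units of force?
Units of each symbol in F = ma:
  m (mass): kg
  a (acceleration): m/s²

Multiplying the contributions: [kg] · [m/s²]
Adding exponents of each base unit: kg: 1, m: 1, s: -2
SI base units of force: kg·m/s²

Answer: kg·m/s²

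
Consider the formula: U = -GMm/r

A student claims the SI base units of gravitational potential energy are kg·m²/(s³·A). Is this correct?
Units of each symbol in U = -GMm/r:
  G (gravitational constant): m³/(kg·s²)
  M (mass): kg
  m (mass): kg
  r (distance): m  → in the denominator, contributes 1/m
  The minus sign does not affect the units.

Multiplying the contributions: [m³/(kg·s²)] · [kg] · [kg] · [1/m]
Adding exponents of each base unit: kg: 1, m: 2, s: -2
SI base units of gravitational potential energy: kg·m²/s²

The claimed units kg·m²/(s³·A) (exponents kg: 1, m: 2, s: -3, A: -1) do not match the derived units kg·m²/s² (exponents kg: 1, m: 2, s: -2), so the claim is incorrect.

Answer: No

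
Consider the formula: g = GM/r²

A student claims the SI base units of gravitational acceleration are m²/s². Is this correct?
Units of each symbol in g = GM/r²:
  G (gravitational constant): m³/(kg·s²)
  M (mass): kg
  r (distance): m  → to the power 2 in the denominator, contributes 1/m²

Multiplying the contributions: [m³/(kg·s²)] · [kg] · [1/m²]
Adding exponents of each base unit: m: 1, s: -2
SI base units of gravitational acceleration: m/s²

The claimed units m²/s² (exponents m: 2, s: -2) do not match the derived units m/s² (exponents m: 1, s: -2), so the claim is incorrect.

Answer: No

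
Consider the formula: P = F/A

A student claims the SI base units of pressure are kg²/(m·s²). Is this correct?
Units of each symbol in P = F/A:
  F (force): kg·m/s²
  A (area): m²  → in the denominator, contributes 1/m²

Multiplying the contributions: [kg·m/s²] · [1/m²]
Adding exponents of each base unit: kg: 1, m: -1, s: -2
SI base units of pressure: kg/(m·s²)

The claimed units kg²/(m·s²) (exponents kg: 2, m: -1, s: -2) do not match the derived units kg/(m·s²) (exponents kg: 1, m: -1, s: -2), so the claim is incorrect.

Answer: No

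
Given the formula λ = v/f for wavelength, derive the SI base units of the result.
Units of each symbol in λ = v/f:
  v (wave speed): m/s
  f (frequency): 1/s  → in the denominator, contributes s

Multiplying the contributions: [m/s] · [s]
Adding exponents of each base unit: m: 1
SI base units of wavelength: m

Answer: m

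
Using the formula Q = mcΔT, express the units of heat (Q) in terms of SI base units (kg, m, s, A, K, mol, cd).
Units of each symbol in Q = mcΔT:
  m (mass): kg
  c (specific heat capacity, in J/(kg·K)): m²/(s²·K)
  ΔT (temperature change): K

Multiplying the contributions: [kg] · [m²/(s²·K)] · [K]
Adding exponents of each base unit: kg: 1, m: 2, s: -2
SI base units of heat: kg·m²/s²

Answer: kg·m²/s²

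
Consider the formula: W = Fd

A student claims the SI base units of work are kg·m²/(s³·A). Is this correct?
Units of each symbol in W = Fd:
  F (force): kg·m/s²
  d (displacement): m

Multiplying the contributions: [kg·m/s²] · [m]
Adding exponents of each base unit: kg: 1, m: 2, s: -2
SI base units of work: kg·m²/s²

The claimed units kg·m²/(s³·A) (exponents kg: 1, m: 2, s: -3, A: -1) do not match the derived units kg·m²/s² (exponents kg: 1, m: 2, s: -2), so the claim is incorrect.

Answer: No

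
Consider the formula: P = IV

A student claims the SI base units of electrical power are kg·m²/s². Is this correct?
Units of each symbol in P = IV:
  I (current): A
  V (voltage, in volts): kg·m²/(s³·A)

Multiplying the contributions: [A] · [kg·m²/(s³·A)]
Adding exponents of each base unit: kg: 1, m: 2, s: -3
SI base units of electrical power: kg·m²/s³

The claimed units kg·m²/s² (exponents kg: 1, m: 2, s: -2) do not match the derived units kg·m²/s³ (exponents kg: 1, m: 2, s: -3), so the claim is incorrect.

Answer: No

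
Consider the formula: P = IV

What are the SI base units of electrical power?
Units of each symbol in P = IV:
  I (current): A
  V (voltage, in volts): kg·m²/(s³·A)

Multiplying the contributions: [A] · [kg·m²/(s³·A)]
Adding exponents of each base unit: kg: 1, m: 2, s: -3
SI base units of electrical power: kg·m²/s³

Answer: kg·m²/s³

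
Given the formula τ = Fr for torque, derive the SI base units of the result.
Units of each symbol in τ = Fr:
  F (force): kg·m/s²
  r (lever arm): m

Multiplying the contributions: [kg·m/s²] · [m]
Adding exponents of each base unit: kg: 1, m: 2, s: -2
SI base units of torque: kg·m²/s²

Answer: kg·m²/s²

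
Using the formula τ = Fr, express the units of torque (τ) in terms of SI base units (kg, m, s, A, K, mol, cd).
Units of each symbol in τ = Fr:
  F (force): kg·m/s²
  r (lever arm): m

Multiplying the contributions: [kg·m/s²] · [m]
Adding exponents of each base unit: kg: 1, m: 2, s: -2
SI base units of torque: kg·m²/s²

Answer: kg·m²/s²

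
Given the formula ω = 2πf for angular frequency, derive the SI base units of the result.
Units of each symbol in ω = 2πf:
  f (frequency): 1/s
  The factor 2π is dimensionless.

Multiplying the contributions: [1/s]
Adding exponents of each base unit: s: -1
SI base units of angular frequency: 1/s

Answer: 1/s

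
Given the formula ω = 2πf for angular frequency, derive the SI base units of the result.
Units of each symbol in ω = 2πf:
  f (frequency): 1/s
  The factor 2π is dimensionless.

Multiplying the contributions: [1/s]
Adding exponents of each base unit: s: -1
SI base units of angular frequency: 1/s

Answer: 1/s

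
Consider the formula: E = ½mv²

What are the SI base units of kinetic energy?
Units of each symbol in E = ½mv²:
  m (mass): kg
  v (speed): m/s  → to the power 2, contributes m²/s²
  The factor ½ is dimensionless.

Multiplying the contributions: [kg] · [m²/s²]
Adding exponents of each base unit: kg: 1, m: 2, s: -2
SI base units of kinetic energy: kg·m²/s²

Answer: kg·m²/s²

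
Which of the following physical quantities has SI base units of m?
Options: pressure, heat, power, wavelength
Checking the SI base units of each option:
  pressure (P = F/A): kg/(m·s²)  ✗
  heat (Q = mcΔT): kg·m²/s²  ✗
  power (P = W/t): kg·m²/s³  ✗
  wavelength (λ = v/f): m  ✓ matches

Only wavelength has units m.

Answer: wavelength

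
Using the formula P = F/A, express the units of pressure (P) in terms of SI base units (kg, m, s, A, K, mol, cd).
Units of each symbol in P = F/A:
  F (force): kg·m/s²
  A (area): m²  → in the denominator, contributes 1/m²

Multiplying the contributions: [kg·m/s²] · [1/m²]
Adding exponents of each base unit: kg: 1, m: -1, s: -2
SI base units of pressure: kg/(m·s²)

Answer: kg/(m·s²)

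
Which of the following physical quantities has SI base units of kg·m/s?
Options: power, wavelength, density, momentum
Checking the SI base units of each option:
  power (P = W/t): kg·m²/s³  ✗
  wavelength (λ = v/f): m  ✗
  density (ρ = m/V): kg/m³  ✗
  momentum (p = mv): kg·m/s  ✓ matches

Only momentum has units kg·m/s.

Answer: momentum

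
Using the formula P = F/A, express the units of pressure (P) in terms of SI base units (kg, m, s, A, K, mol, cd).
Units of each symbol in P = F/A:
  F (force): kg·m/s²
  A (area): m²  → in the denominator, contributes 1/m²

Multiplying the contributions: [kg·m/s²] · [1/m²]
Adding exponents of each base unit: kg: 1, m: -1, s: -2
SI base units of pressure: kg/(m·s²)

Answer: kg/(m·s²)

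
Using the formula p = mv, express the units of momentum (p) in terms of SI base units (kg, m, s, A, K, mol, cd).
Units of each symbol in p = mv:
  m (mass): kg
  v (velocity): m/s

Multiplying the contributions: [kg] · [m/s]
Adding exponents of each base unit: kg: 1, m: 1, s: -1
SI base units of momentum: kg·m/s

Answer: kg·m/s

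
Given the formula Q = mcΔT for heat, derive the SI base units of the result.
Units of each symbol in Q = mcΔT:
  m (mass): kg
  c (specific heat capacity, in J/(kg·K)): m²/(s²·K)
  ΔT (temperature change): K

Multiplying the contributions: [kg] · [m²/(s²·K)] · [K]
Adding exponents of each base unit: kg: 1, m: 2, s: -2
SI base units of heat: kg·m²/s²

Answer: kg·m²/s²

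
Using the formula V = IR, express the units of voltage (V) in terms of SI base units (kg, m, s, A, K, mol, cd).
Units of each symbol in V = IR:
  I (current): A
  R (resistance, in ohms): kg·m²/(s³·A²)

Multiplying the contributions: [A] · [kg·m²/(s³·A²)]
Adding exponents of each base unit: kg: 1, m: 2, s: -3, A: -1
SI base units of voltage: kg·m²/(s³·A)

Answer: kg·m²/(s³·A)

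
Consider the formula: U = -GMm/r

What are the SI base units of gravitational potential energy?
Units of each symbol in U = -GMm/r:
  G (gravitational constant): m³/(kg·s²)
  M (mass): kg
  m (mass): kg
  r (distance): m  → in the denominator, contributes 1/m
  The minus sign does not affect the units.

Multiplying the contributions: [m³/(kg·s²)] · [kg] · [kg] · [1/m]
Adding exponents of each base unit: kg: 1, m: 2, s: -2
SI base units of gravitational potential energy: kg·m²/s²

Answer: kg·m²/s²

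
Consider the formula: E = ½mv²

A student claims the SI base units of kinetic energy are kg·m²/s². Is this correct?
Units of each symbol in E = ½mv²:
  m (mass): kg
  v (speed): m/s  → to the power 2, contributes m²/s²
  The factor ½ is dimensionless.

Multiplying the contributions: [kg] · [m²/s²]
Adding exponents of each base unit: kg: 1, m: 2, s: -2
SI base units of kinetic energy: kg·m²/s²

The claimed units kg·m²/s² match the derived units, so the claim is correct.

Answer: Yes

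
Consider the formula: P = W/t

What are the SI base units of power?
Units of each symbol in P = W/t:
  W (work): kg·m²/s²
  t (time): s  → in the denominator, contributes 1/s

Multiplying the contributions: [kg·m²/s²] · [1/s]
Adding exponents of each base unit: kg: 1, m: 2, s: -3
SI base units of power: kg·m²/s³

Answer: kg·m²/s³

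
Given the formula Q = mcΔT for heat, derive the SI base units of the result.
Units of each symbol in Q = mcΔT:
  m (mass): kg
  c (specific heat capacity, in J/(kg·K)): m²/(s²·K)
  ΔT (temperature change): K

Multiplying the contributions: [kg] · [m²/(s²·K)] · [K]
Adding exponents of each base unit: kg: 1, m: 2, s: -2
SI base units of heat: kg·m²/s²

Answer: kg·m²/s²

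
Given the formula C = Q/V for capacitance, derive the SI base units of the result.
Units of each symbol in C = Q/V:
  Q (charge, in coulombs): s·A
  V (voltage, in volts): kg·m²/(s³·A)  → in the denominator, contributes s³·A/(kg·m²)

Multiplying the contributions: [s·A] · [s³·A/(kg·m²)]
Adding exponents of each base unit: kg: -1, m: -2, s: 4, A: 2
SI base units of capacitance: s⁴·A²/(kg·m²)

Answer: s⁴·A²/(kg·m²)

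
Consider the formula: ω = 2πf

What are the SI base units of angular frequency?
Units of each symbol in ω = 2πf:
  f (frequency): 1/s
  The factor 2π is dimensionless.

Multiplying the contributions: [1/s]
Adding exponents of each base unit: s: -1
SI base units of angular frequency: 1/s

Answer: 1/s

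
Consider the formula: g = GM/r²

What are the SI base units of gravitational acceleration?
Units of each symbol in g = GM/r²:
  G (gravitational constant): m³/(kg·s²)
  M (mass): kg
  r (distance): m  → to the power 2 in the denominator, contributes 1/m²

Multiplying the contributions: [m³/(kg·s²)] · [kg] · [1/m²]
Adding exponents of each base unit: m: 1, s: -2
SI base units of gravitational acceleration: m/s²

Answer: m/s²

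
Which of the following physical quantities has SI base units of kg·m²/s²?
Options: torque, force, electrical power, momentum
Checking the SI base units of each option:
  torque (τ = Fr): kg·m²/s²  ✓ matches
  force (F = ma): kg·m/s²  ✗
  electrical power (P = IV): kg·m²/s³  ✗
  momentum (p = mv): kg·m/s  ✗

Only torque has units kg·m²/s².

Answer: torque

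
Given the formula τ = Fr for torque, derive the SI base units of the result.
Units of each symbol in τ = Fr:
  F (force): kg·m/s²
  r (lever arm): m

Multiplying the contributions: [kg·m/s²] · [m]
Adding exponents of each base unit: kg: 1, m: 2, s: -2
SI base units of torque: kg·m²/s²

Answer: kg·m²/s²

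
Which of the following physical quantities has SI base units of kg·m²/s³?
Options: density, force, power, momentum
Checking the SI base units of each option:
  density (ρ = m/V): kg/m³  ✗
  force (F = ma): kg·m/s²  ✗
  power (P = W/t): kg·m²/s³  ✓ matches
  momentum (p = mv): kg·m/s  ✗

Only power has units kg·m²/s³.

Answer: power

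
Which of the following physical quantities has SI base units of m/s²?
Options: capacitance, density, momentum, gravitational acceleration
Checking the SI base units of each option:
  capacitance (C = Q/V): s⁴·A²/(kg·m²)  ✗
  density (ρ = m/V): kg/m³  ✗
  momentum (p = mv): kg·m/s  ✗
  gravitational acceleration (g = GM/r²): m/s²  ✓ matches

Only gravitational acceleration has units m/s².

Answer: gravitational acceleration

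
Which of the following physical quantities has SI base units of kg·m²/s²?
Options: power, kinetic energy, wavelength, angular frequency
Checking the SI base units of each option:
  power (P = W/t): kg·m²/s³  ✗
  kinetic energy (E = ½mv²): kg·m²/s²  ✓ matches
  wavelength (λ = v/f): m  ✗
  angular frequency (ω = 2πf): 1/s  ✗

Only kinetic energy has units kg·m²/s².

Answer: kinetic energy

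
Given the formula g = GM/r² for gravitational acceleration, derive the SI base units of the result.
Units of each symbol in g = GM/r²:
  G (gravitational constant): m³/(kg·s²)
  M (mass): kg
  r (distance): m  → to the power 2 in the denominator, contributes 1/m²

Multiplying the contributions: [m³/(kg·s²)] · [kg] · [1/m²]
Adding exponents of each base unit: m: 1, s: -2
SI base units of gravitational acceleration: m/s²

Answer: m/s²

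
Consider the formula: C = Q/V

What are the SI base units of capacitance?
Units of each symbol in C = Q/V:
  Q (charge, in coulombs): s·A
  V (voltage, in volts): kg·m²/(s³·A)  → in the denominator, contributes s³·A/(kg·m²)

Multiplying the contributions: [s·A] · [s³·A/(kg·m²)]
Adding exponents of each base unit: kg: -1, m: -2, s: 4, A: 2
SI base units of capacitance: s⁴·A²/(kg·m²)

Answer: s⁴·A²/(kg·m²)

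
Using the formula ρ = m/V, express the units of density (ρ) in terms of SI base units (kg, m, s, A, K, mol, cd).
Units of each symbol in ρ = m/V:
  m (mass): kg
  V (volume): m³  → in the denominator, contributes 1/m³

Multiplying the contributions: [kg] · [1/m³]
Adding exponents of each base unit: kg: 1, m: -3
SI base units of density: kg/m³

Answer: kg/m³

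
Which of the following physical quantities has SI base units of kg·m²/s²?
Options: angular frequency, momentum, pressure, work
Checking the SI base units of each option:
  angular frequency (ω = 2πf): 1/s  ✗
  momentum (p = mv): kg·m/s  ✗
  pressure (P = F/A): kg/(m·s²)  ✗
  work (W = Fd): kg·m²/s²  ✓ matches

Only work has units kg·m²/s².

Answer: work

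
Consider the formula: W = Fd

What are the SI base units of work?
Units of each symbol in W = Fd:
  F (force): kg·m/s²
  d (displacement): m

Multiplying the contributions: [kg·m/s²] · [m]
Adding exponents of each base unit: kg: 1, m: 2, s: -2
SI base units of work: kg·m²/s²

Answer: kg·m²/s²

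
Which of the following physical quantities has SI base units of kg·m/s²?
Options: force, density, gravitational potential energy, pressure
Checking the SI base units of each option:
  force (F = ma): kg·m/s²  ✓ matches
  density (ρ = m/V): kg/m³  ✗
  gravitational potential energy (U = -GMm/r): kg·m²/s²  ✗
  pressure (P = F/A): kg/(m·s²)  ✗

Only force has units kg·m/s².

Answer: force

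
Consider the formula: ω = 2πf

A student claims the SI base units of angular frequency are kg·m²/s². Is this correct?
Units of each symbol in ω = 2πf:
  f (frequency): 1/s
  The factor 2π is dimensionless.

Multiplying the contributions: [1/s]
Adding exponents of each base unit: s: -1
SI base units of angular frequency: 1/s

The claimed units kg·m²/s² (exponents kg: 1, m: 2, s: -2) do not match the derived units 1/s (exponents s: -1), so the claim is incorrect.

Answer: No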